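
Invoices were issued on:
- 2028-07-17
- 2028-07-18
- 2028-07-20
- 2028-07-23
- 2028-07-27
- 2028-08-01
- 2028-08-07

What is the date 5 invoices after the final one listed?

2028-09-21

The spacing grows by 1 each time: 1, 2, 3, 4, 5, 6 days.
Next gap: 7 days. 2028-08-07 + 7 days = 2028-08-14.
Next gap: 8 days. 2028-08-14 + 8 days = 2028-08-22.
Next gap: 9 days. 2028-08-22 + 9 days = 2028-08-31.
Next gap: 10 days. 2028-08-31 + 10 days = 2028-09-10.
Next gap: 11 days. 2028-09-10 + 11 days = 2028-09-21.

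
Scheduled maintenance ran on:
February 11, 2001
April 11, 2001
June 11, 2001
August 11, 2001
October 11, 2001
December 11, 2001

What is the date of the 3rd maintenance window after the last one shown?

The day-of-month is always 11 (59, 61, 61, 61, 61 days between events).
So this recurs on the 11th of every 2 months.
February 2002: February 11, 2002.
April 2002: April 11, 2002.
June 2002: June 11, 2002.

June 11, 2002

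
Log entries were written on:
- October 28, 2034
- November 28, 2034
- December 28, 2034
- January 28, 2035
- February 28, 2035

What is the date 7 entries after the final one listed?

Each date is the 28th; the gaps (31, 30, 31, 31) track the month lengths.
The rule is the 28th of each month.
March 2035: March 28, 2035.
Next: April 2035 → April 28, 2035.
May 2035: May 28, 2035.
Next: June 2035 → June 28, 2035.
July 2035: July 28, 2035.
Next: August 2035 → August 28, 2035.
Next: September 2035 → September 28, 2035.

September 28, 2035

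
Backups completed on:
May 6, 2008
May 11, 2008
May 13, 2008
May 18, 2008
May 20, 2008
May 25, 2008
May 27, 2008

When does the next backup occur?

The gap pattern 5, 2, 5, 2, 5, 2 repeats every 2 events.
These are the Tuesdays and Sundays of each week.
The following Sunday is June 1, 2008.

June 1, 2008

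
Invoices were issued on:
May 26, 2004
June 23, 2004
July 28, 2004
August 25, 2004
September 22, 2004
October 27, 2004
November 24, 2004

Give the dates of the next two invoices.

All dates are Wednesdays, 28, 35, 28, 28, 35, 28 days apart.
Specifically, the 4th Wednesday of each month.
December 2004 — 4th Wednesday is December 22, 2004.
4th Wednesday of January 2005: January 26, 2005.

December 22, 2004; January 26, 2005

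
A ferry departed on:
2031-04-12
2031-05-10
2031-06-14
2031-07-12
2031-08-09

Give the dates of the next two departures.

All dates are Saturdays, 28, 35, 28, 28 days apart.
Specifically, the 2nd Saturday of each month.
September 2031 — 2nd Saturday is 2031-09-13.
October 2031 — 2nd Saturday is 2031-10-11.

2031-09-13, 2031-10-11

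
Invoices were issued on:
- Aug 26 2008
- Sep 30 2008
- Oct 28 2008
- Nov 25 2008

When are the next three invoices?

All Tuesdays; the gaps (35, 28, 28) vary with month length.
This is the last Tuesday of each month.
December 2008 ends with Tuesday Dec 30 2008.
Last Tuesday of January 2009: Jan 27 2009.
Last Tuesday of February 2009: Feb 24 2009.

Dec 30 2008, Jan 27 2009, Feb 24 2009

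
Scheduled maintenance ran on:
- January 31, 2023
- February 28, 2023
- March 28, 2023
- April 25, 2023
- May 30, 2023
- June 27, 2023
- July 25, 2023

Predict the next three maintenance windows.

August 29, 2023; September 26, 2023; October 31, 2023

These are Tuesdays with 28, 28, 28, 35, 28, 28-day gaps.
Each is the final Tuesday of its month — January 31, 2023 is past the 28th, so '4th Tuesday' doesn't fit.
August 2023 ends with Tuesday August 29, 2023.
September 2023 ends with Tuesday September 26, 2023.
Last Tuesday of October 2023: October 31, 2023.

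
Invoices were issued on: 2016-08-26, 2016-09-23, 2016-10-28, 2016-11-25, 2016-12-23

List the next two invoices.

2017-01-27, 2017-02-24

Gaps: 28, 35, 28, 28 days — a mix of 28 and 35. Every date is a Friday.
Each is the 4th Friday of its month.
January 2017 — 4th Friday is 2017-01-27.
4th Friday of February 2017: 2017-02-24.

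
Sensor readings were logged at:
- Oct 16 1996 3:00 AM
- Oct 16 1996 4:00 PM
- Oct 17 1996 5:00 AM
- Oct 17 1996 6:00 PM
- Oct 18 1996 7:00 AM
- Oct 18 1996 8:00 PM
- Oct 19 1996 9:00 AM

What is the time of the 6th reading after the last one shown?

The interval is a steady 13 hours (13, 13, 13, 13, 13, 13).
Oct 19 1996 9:00 AM + 13 h = Oct 19 1996 10:00 PM.
Oct 19 1996 10:00 PM + 13 h = Oct 20 1996 11:00 AM.
Oct 20 1996 11:00 AM + 13 h = Oct 21 1996 12:00 AM.
Oct 21 1996 12:00 AM + 13 h = Oct 21 1996 1:00 PM.
Oct 21 1996 1:00 PM + 13 h = Oct 22 1996 2:00 AM.
Oct 22 1996 2:00 AM + 13 h = Oct 22 1996 3:00 PM.

Oct 22 1996 3:00 PM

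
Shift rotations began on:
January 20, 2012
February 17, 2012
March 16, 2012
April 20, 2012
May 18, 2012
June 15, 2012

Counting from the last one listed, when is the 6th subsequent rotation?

All dates are Fridays, 28, 28, 35, 28, 28 days apart.
Specifically, the 3rd Friday of each month.
3rd Friday of July 2012: July 20, 2012.
August 2012 — 3rd Friday is August 17, 2012.
September 2012 — 3rd Friday is September 21, 2012.
3rd Friday of October 2012: October 19, 2012.
November 2012 — 3rd Friday is November 16, 2012.
3rd Friday of December 2012: December 21, 2012.

December 21, 2012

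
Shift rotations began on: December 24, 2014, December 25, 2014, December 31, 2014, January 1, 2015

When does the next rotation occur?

January 7, 2015

Gaps: 1, 6, 1 days — not constant, but cyclic with period 2.
The events fall on every Wednesday and Thursday.
The following Wednesday is January 7, 2015.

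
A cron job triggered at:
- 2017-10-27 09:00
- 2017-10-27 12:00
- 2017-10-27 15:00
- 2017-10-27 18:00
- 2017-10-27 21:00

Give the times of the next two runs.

Spacing: 3, 3, 3, 3 h — constant 3 h.
2017-10-27 21:00 + 3 h = 2017-10-28 00:00.
2017-10-28 00:00 + 3 h = 2017-10-28 03:00.

2017-10-28 00:00, 2017-10-28 03:00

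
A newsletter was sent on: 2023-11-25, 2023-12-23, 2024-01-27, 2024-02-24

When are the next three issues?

2024-03-23, 2024-04-27, 2024-05-25

All dates are Saturdays, 28, 35, 28 days apart.
Specifically, the 4th Saturday of each month.
March 2024 — 4th Saturday is 2024-03-23.
April 2024 — 4th Saturday is 2024-04-27.
May 2024 — 4th Saturday is 2024-05-25.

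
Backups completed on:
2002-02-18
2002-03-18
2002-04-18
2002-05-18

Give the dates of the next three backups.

2002-06-18, 2002-07-18, 2002-08-18

Each date is the 18th; the gaps (28, 31, 30) track the month lengths.
The rule is the 18th of each month.
June 2002: 2002-06-18.
July 2002: 2002-07-18.
August 2002: 2002-08-18.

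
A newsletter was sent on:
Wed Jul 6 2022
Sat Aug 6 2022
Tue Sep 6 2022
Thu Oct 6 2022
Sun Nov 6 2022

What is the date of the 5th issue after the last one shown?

Gaps: 31, 31, 30, 31 days — not constant. Every event is on the 6th of the month.
Pattern: the 6th of each month.
Next: December 2022 → Tue Dec 6 2022.
January 2023: Fri Jan 6 2023.
Next: February 2023 → Mon Feb 6 2023.
March 2023: Mon Mar 6 2023.
April 2023: Thu Apr 6 2023.

Thu Apr 6 2023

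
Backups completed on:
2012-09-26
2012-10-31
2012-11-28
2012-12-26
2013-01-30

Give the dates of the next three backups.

All Wednesdays; the gaps (35, 28, 28, 35) vary with month length.
This is the last Wednesday of each month.
Last Wednesday of February 2013: 2013-02-27.
Last Wednesday of March 2013: 2013-03-27.
April 2013 ends with Wednesday 2013-04-24.

2013-02-27, 2013-03-27, 2013-04-24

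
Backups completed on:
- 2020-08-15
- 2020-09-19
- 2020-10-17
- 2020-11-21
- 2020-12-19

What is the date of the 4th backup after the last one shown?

2021-04-17

These are Saturdays at 28- or 35-day spacing (35, 28, 35, 28).
The pattern: 3rd Saturday of the month.
3rd Saturday of January 2021: 2021-01-16.
February 2021 — 3rd Saturday is 2021-02-20.
3rd Saturday of March 2021: 2021-03-20.
April 2021 — 3rd Saturday is 2021-04-17.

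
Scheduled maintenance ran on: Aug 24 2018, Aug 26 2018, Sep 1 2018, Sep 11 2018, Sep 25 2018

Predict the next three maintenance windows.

Oct 13 2018, Nov 4 2018, Nov 30 2018

The spacing grows by 4 each time: 2, 6, 10, 14 days.
Next gap: 18 days. Sep 25 2018 + 18 days = Oct 13 2018.
Next gap: 22 days. Oct 13 2018 + 22 days = Nov 4 2018.
Next gap: 26 days. Nov 4 2018 + 26 days = Nov 30 2018.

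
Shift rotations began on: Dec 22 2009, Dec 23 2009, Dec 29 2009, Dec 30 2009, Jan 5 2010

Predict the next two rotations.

Jan 6 2010, Jan 12 2010

Every event lands on a Tuesday or Wednesday (gaps cycle 1, 6, 1, 6).
So the schedule is: every Tuesday and Wednesday.
The following Wednesday is Jan 6 2010.
The following Tuesday is Jan 12 2010.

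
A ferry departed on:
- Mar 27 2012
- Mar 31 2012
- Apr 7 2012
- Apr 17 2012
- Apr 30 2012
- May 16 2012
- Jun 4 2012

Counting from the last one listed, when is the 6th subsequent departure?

Nov 28 2012

The spacing grows by 3 each time: 4, 7, 10, 13, 16, 19 days.
Next gap: 22 days. Jun 4 2012 + 22 days = Jun 26 2012.
Next gap: 25 days. Jun 26 2012 + 25 days = Jul 21 2012.
Next gap: 28 days. Jul 21 2012 + 28 days = Aug 18 2012.
Next gap: 31 days. Aug 18 2012 + 31 days = Sep 18 2012.
Next gap: 34 days. Sep 18 2012 + 34 days = Oct 22 2012.
Next gap: 37 days. Oct 22 2012 + 37 days = Nov 28 2012.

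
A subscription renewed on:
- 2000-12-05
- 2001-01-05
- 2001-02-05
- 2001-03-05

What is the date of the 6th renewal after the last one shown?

2001-09-05

Gaps: 31, 31, 28 days — not constant. Every event is on the 5th of the month.
Pattern: the 5th of each month.
Next: April 2001 → 2001-04-05.
Next: May 2001 → 2001-05-05.
June 2001: 2001-06-05.
Next: July 2001 → 2001-07-05.
August 2001: 2001-08-05.
September 2001: 2001-09-05.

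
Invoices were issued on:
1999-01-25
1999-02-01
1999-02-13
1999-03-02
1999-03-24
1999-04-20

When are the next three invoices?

Gaps: 7, 12, 17, 22, 27 days — each gap is 5 larger than the previous one.
Next gap: 32 days. 1999-04-20 + 32 days = 1999-05-22.
Next gap: 37 days. 1999-05-22 + 37 days = 1999-06-28.
Next gap: 42 days. 1999-06-28 + 42 days = 1999-08-09.

1999-05-22, 1999-06-28, 1999-08-09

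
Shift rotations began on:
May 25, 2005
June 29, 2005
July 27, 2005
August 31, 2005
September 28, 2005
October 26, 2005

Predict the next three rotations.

These are Wednesdays with 35, 28, 35, 28, 28-day gaps.
Each is the final Wednesday of its month — June 29, 2005 is past the 28th, so '4th Wednesday' doesn't fit.
November 2005 ends with Wednesday November 30, 2005.
December 2005 ends with Wednesday December 28, 2005.
January 2006 ends with Wednesday January 25, 2006.

November 30, 2005; December 28, 2005; January 25, 2006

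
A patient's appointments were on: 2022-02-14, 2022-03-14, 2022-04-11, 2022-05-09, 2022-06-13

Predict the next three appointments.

2022-07-11, 2022-08-08, 2022-09-12

Gaps: 28, 28, 28, 35 days — a mix of 28 and 35. Every date is a Monday.
Each is the 2nd Monday of its month.
2nd Monday of July 2022: 2022-07-11.
August 2022 — 2nd Monday is 2022-08-08.
September 2022 — 2nd Monday is 2022-09-12.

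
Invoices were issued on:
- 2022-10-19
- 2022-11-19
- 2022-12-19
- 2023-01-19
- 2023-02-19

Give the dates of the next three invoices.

Gaps: 31, 30, 31, 31 days — not constant. Every event is on the 19th of the month.
Pattern: the 19th of each month.
March 2023: 2023-03-19.
Next: April 2023 → 2023-04-19.
May 2023: 2023-05-19.

2023-03-19, 2023-04-19, 2023-05-19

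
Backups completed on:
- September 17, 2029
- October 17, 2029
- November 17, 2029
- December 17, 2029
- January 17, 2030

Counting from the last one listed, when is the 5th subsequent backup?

June 17, 2030

Gaps: 30, 31, 30, 31 days — not constant. Every event is on the 17th of the month.
Pattern: the 17th of each month.
February 2030: February 17, 2030.
March 2030: March 17, 2030.
Next: April 2030 → April 17, 2030.
May 2030: May 17, 2030.
June 2030: June 17, 2030.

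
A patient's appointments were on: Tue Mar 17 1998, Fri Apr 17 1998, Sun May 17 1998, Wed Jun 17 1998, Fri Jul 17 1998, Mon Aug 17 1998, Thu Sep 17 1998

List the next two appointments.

Sat Oct 17 1998, Tue Nov 17 1998

Each date is the 17th; the gaps (31, 30, 31, 30, 31, 31) track the month lengths.
The rule is the 17th of each month.
October 1998: Sat Oct 17 1998.
November 1998: Tue Nov 17 1998.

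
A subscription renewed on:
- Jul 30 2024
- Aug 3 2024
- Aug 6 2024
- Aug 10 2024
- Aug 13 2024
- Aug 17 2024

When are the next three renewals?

Aug 20 2024, Aug 24 2024, Aug 27 2024

The gap pattern 4, 3, 4, 3, 4 repeats every 2 events.
These are the Tuesdays and Saturdays of each week.
Next Tuesday: Aug 20 2024.
The following Saturday is Aug 24 2024.
The following Tuesday is Aug 27 2024.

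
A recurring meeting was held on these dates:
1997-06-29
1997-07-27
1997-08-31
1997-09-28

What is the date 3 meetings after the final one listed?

1997-12-28

These are Sundays with 28, 35, 28-day gaps.
Each is the final Sunday of its month — 1997-06-29 is past the 28th, so '4th Sunday' doesn't fit.
Last Sunday of October 1997: 1997-10-26.
Last Sunday of November 1997: 1997-11-30.
December 1997 ends with Sunday 1997-12-28.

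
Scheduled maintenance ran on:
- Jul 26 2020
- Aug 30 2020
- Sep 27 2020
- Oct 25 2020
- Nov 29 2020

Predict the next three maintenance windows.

Dec 27 2020, Jan 31 2021, Feb 28 2021

All Sundays; the gaps (35, 28, 28, 35) vary with month length.
This is the last Sunday of each month.
December 2020 ends with Sunday Dec 27 2020.
Last Sunday of January 2021: Jan 31 2021.
Last Sunday of February 2021: Feb 28 2021.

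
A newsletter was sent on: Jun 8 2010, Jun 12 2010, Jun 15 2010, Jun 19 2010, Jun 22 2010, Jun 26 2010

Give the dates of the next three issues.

Jun 29 2010, Jul 3 2010, Jul 6 2010

Gaps: 4, 3, 4, 3, 4 days — not constant, but cyclic with period 2.
The events fall on every Tuesday and Saturday.
Next Tuesday: Jun 29 2010.
Next Saturday: Jul 3 2010.
The following Tuesday is Jul 6 2010.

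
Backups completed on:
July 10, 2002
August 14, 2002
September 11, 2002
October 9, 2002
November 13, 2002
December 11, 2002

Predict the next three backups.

January 8, 2003; February 12, 2003; March 12, 2003

All dates are Wednesdays, 35, 28, 28, 35, 28 days apart.
Specifically, the 2nd Wednesday of each month.
2nd Wednesday of January 2003: January 8, 2003.
2nd Wednesday of February 2003: February 12, 2003.
March 2003 — 2nd Wednesday is March 12, 2003.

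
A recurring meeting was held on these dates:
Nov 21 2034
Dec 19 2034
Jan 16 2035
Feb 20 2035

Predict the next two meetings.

Mar 20 2035, Apr 17 2035

Gaps: 28, 28, 35 days — a mix of 28 and 35. Every date is a Tuesday.
Each is the 3rd Tuesday of its month.
March 2035 — 3rd Tuesday is Mar 20 2035.
April 2035 — 3rd Tuesday is Apr 17 2035.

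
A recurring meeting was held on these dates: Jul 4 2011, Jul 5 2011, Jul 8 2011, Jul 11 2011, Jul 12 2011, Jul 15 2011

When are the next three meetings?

The gap pattern 1, 3, 3, 1, 3 repeats every 3 events.
These are the Mondays, Tuesdays and Fridays of each week.
Next Monday: Jul 18 2011.
The following Tuesday is Jul 19 2011.
The following Friday is Jul 22 2011.

Jul 18 2011, Jul 19 2011, Jul 22 2011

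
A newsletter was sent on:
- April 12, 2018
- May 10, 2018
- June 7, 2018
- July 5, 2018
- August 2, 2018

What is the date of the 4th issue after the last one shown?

November 22, 2018

Gaps between consecutive events: 28, 28, 28, 28 days — a constant 28-day interval.
August 2, 2018 + 28 days = August 30, 2018.
August 30, 2018 + 28 days = September 27, 2018.
September 27, 2018 + 28 days = October 25, 2018.
October 25, 2018 + 28 days = November 22, 2018.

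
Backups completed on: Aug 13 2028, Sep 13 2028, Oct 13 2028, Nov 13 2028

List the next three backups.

Dec 13 2028, Jan 13 2029, Feb 13 2029

Each date is the 13th; the gaps (31, 30, 31) track the month lengths.
The rule is the 13th of each month.
December 2028: Dec 13 2028.
Next: January 2029 → Jan 13 2029.
Next: February 2029 → Feb 13 2029.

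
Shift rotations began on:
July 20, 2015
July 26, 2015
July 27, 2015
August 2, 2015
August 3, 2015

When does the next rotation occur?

The gap pattern 6, 1, 6, 1 repeats every 2 events.
These are the Mondays and Sundays of each week.
Next Sunday: August 9, 2015.

August 9, 2015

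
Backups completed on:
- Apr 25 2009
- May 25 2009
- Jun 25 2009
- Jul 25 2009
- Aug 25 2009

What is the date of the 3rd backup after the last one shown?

Nov 25 2009

The day-of-month is always 25 (30, 31, 30, 31 days between events).
So this recurs on the 25th of each month.
Next: September 2009 → Sep 25 2009.
Next: October 2009 → Oct 25 2009.
November 2009: Nov 25 2009.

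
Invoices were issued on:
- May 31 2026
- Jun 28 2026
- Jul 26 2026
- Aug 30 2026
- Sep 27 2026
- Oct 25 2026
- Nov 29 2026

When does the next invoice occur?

These are Sundays with 28, 28, 35, 28, 28, 35-day gaps.
Each is the final Sunday of its month — May 31 2026 is past the 28th, so '4th Sunday' doesn't fit.
Last Sunday of December 2026: Dec 27 2026.

Dec 27 2026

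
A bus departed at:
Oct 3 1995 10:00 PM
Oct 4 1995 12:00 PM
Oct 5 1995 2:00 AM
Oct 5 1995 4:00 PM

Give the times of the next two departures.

Oct 6 1995 6:00 AM, Oct 6 1995 8:00 PM

The interval is a steady 14 hours (14, 14, 14).
Oct 5 1995 4:00 PM + 14 h = Oct 6 1995 6:00 AM.
Oct 6 1995 6:00 AM + 14 h = Oct 6 1995 8:00 PM.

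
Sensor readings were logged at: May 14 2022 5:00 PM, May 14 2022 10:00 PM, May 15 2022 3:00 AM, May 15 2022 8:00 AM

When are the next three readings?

May 15 2022 1:00 PM, May 15 2022 6:00 PM, May 15 2022 11:00 PM

The interval is a steady 5 hours (5, 5, 5).
May 15 2022 8:00 AM + 5 h = May 15 2022 1:00 PM.
May 15 2022 1:00 PM + 5 h = May 15 2022 6:00 PM.
May 15 2022 6:00 PM + 5 h = May 15 2022 11:00 PM.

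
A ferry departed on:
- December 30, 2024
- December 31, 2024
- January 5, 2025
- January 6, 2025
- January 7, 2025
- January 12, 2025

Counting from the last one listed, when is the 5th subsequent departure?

January 21, 2025

Every event lands on a Monday or Tuesday or Sunday (gaps cycle 1, 5, 1, 1, 5).
So the schedule is: every Monday, Tuesday and Sunday.
The following Monday is January 13, 2025.
Next Tuesday: January 14, 2025.
The following Sunday is January 19, 2025.
The following Monday is January 20, 2025.
Next Tuesday: January 21, 2025.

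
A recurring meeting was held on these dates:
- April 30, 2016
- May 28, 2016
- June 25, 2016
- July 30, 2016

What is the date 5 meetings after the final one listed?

Every date is a Saturday; gaps 28, 28, 35 days.
Each is the last Saturday of its month (at least one falls on the 29th or later, ruling out '4th Saturday').
Last Saturday of August 2016: August 27, 2016.
September 2016 ends with Saturday September 24, 2016.
Last Saturday of October 2016: October 29, 2016.
November 2016 ends with Saturday November 26, 2016.
Last Saturday of December 2016: December 31, 2016.

December 31, 2016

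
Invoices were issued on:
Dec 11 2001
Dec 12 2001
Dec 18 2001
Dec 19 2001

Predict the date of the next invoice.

Gaps: 1, 6, 1 days — not constant, but cyclic with period 2.
The events fall on every Tuesday and Wednesday.
Next Tuesday: Dec 25 2001.

Dec 25 2001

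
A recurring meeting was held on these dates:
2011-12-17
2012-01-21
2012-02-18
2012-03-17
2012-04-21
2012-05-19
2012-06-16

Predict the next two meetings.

Gaps: 35, 28, 28, 35, 28, 28 days — a mix of 28 and 35. Every date is a Saturday.
Each is the 3rd Saturday of its month.
July 2012 — 3rd Saturday is 2012-07-21.
3rd Saturday of August 2012: 2012-08-18.

2012-07-21, 2012-08-18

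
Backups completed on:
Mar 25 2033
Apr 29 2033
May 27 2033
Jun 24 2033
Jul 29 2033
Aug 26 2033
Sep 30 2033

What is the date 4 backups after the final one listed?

Every date is a Friday; gaps 35, 28, 28, 35, 28, 35 days.
Each is the last Friday of its month (at least one falls on the 29th or later, ruling out '4th Friday').
October 2033 ends with Friday Oct 28 2033.
November 2033 ends with Friday Nov 25 2033.
December 2033 ends with Friday Dec 30 2033.
Last Friday of January 2034: Jan 27 2034.

Jan 27 2034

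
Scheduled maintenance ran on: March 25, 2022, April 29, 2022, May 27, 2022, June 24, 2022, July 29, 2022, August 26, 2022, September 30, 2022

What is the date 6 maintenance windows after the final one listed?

These are Fridays with 35, 28, 28, 35, 28, 35-day gaps.
Each is the final Friday of its month — April 29, 2022 is past the 28th, so '4th Friday' doesn't fit.
October 2022 ends with Friday October 28, 2022.
November 2022 ends with Friday November 25, 2022.
Last Friday of December 2022: December 30, 2022.
Last Friday of January 2023: January 27, 2023.
February 2023 ends with Friday February 24, 2023.
Last Friday of March 2023: March 31, 2023.

March 31, 2023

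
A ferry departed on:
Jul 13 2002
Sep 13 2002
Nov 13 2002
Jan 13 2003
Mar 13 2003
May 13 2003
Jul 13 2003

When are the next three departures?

Gaps: 62, 61, 61, 59, 61, 61 days — not constant. Every event is on the 13th of the month.
Pattern: the 13th of every 2 months.
September 2003: Sep 13 2003.
Next: November 2003 → Nov 13 2003.
Next: January 2004 → Jan 13 2004.

Sep 13 2003, Nov 13 2003, Jan 13 2004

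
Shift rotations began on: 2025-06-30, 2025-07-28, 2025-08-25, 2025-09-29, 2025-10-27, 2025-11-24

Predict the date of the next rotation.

Every date is a Monday; gaps 28, 28, 35, 28, 28 days.
Each is the last Monday of its month (at least one falls on the 29th or later, ruling out '4th Monday').
December 2025 ends with Monday 2025-12-29.

2025-12-29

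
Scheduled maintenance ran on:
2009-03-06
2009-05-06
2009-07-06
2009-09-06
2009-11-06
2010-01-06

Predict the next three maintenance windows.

2010-03-06, 2010-05-06, 2010-07-06

Gaps: 61, 61, 62, 61, 61 days — not constant. Every event is on the 6th of the month.
Pattern: the 6th of every 2 months.
March 2010: 2010-03-06.
May 2010: 2010-05-06.
July 2010: 2010-07-06.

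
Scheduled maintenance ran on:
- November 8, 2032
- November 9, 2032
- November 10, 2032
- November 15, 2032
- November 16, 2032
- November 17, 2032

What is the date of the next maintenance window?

November 22, 2032

Gaps: 1, 1, 5, 1, 1 days — not constant, but cyclic with period 3.
The events fall on every Monday, Tuesday and Wednesday.
Next Monday: November 22, 2032.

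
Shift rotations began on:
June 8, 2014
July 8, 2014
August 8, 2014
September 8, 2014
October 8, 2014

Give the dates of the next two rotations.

The day-of-month is always 8 (30, 31, 31, 30 days between events).
So this recurs on the 8th of each month.
Next: November 2014 → November 8, 2014.
Next: December 2014 → December 8, 2014.

November 8, 2014; December 8, 2014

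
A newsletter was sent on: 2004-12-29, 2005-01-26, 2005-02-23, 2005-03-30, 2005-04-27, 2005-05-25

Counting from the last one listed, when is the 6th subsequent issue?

2005-11-30

These are Wednesdays with 28, 28, 35, 28, 28-day gaps.
Each is the final Wednesday of its month — 2004-12-29 is past the 28th, so '4th Wednesday' doesn't fit.
Last Wednesday of June 2005: 2005-06-29.
Last Wednesday of July 2005: 2005-07-27.
Last Wednesday of August 2005: 2005-08-31.
Last Wednesday of September 2005: 2005-09-28.
Last Wednesday of October 2005: 2005-10-26.
November 2005 ends with Wednesday 2005-11-30.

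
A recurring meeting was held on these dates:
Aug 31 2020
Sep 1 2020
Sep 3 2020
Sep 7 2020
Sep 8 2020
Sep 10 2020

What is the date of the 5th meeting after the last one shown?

Sep 22 2020

Gaps: 1, 2, 4, 1, 2 days — not constant, but cyclic with period 3.
The events fall on every Monday, Tuesday and Thursday.
Next Monday: Sep 14 2020.
Next Tuesday: Sep 15 2020.
Next Thursday: Sep 17 2020.
The following Monday is Sep 21 2020.
Next Tuesday: Sep 22 2020.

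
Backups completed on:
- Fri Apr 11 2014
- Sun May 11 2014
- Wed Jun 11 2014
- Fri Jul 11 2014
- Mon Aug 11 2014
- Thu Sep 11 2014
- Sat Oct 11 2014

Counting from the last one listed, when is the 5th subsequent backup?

Wed Mar 11 2015

Gaps: 30, 31, 30, 31, 31, 30 days — not constant. Every event is on the 11th of the month.
Pattern: the 11th of each month.
Next: November 2014 → Tue Nov 11 2014.
December 2014: Thu Dec 11 2014.
Next: January 2015 → Sun Jan 11 2015.
February 2015: Wed Feb 11 2015.
Next: March 2015 → Wed Mar 11 2015.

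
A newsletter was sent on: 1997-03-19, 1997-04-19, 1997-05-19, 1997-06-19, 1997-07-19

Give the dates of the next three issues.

Gaps: 31, 30, 31, 30 days — not constant. Every event is on the 19th of the month.
Pattern: the 19th of each month.
August 1997: 1997-08-19.
Next: September 1997 → 1997-09-19.
Next: October 1997 → 1997-10-19.

1997-08-19, 1997-09-19, 1997-10-19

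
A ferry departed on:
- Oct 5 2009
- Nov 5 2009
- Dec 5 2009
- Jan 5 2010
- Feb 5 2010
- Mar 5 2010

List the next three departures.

Each date is the 5th; the gaps (31, 30, 31, 31, 28) track the month lengths.
The rule is the 5th of each month.
April 2010: Apr 5 2010.
May 2010: May 5 2010.
Next: June 2010 → Jun 5 2010.

Apr 5 2010, May 5 2010, Jun 5 2010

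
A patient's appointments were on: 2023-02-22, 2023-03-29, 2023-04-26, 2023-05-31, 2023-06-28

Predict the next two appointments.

2023-07-26, 2023-08-30

All Wednesdays; the gaps (35, 28, 35, 28) vary with month length.
This is the last Wednesday of each month.
July 2023 ends with Wednesday 2023-07-26.
August 2023 ends with Wednesday 2023-08-30.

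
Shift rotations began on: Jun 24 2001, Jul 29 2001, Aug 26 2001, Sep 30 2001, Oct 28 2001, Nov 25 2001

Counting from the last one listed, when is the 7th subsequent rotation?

Every date is a Sunday; gaps 35, 28, 35, 28, 28 days.
Each is the last Sunday of its month (at least one falls on the 29th or later, ruling out '4th Sunday').
Last Sunday of December 2001: Dec 30 2001.
Last Sunday of January 2002: Jan 27 2002.
February 2002 ends with Sunday Feb 24 2002.
Last Sunday of March 2002: Mar 31 2002.
April 2002 ends with Sunday Apr 28 2002.
Last Sunday of May 2002: May 26 2002.
Last Sunday of June 2002: Jun 30 2002.

Jun 30 2002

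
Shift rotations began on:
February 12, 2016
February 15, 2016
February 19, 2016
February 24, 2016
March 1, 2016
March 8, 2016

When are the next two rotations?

March 16, 2016; March 25, 2016

Intervals are 3, 4, 5, 6, 7 days — an arithmetic progression with common difference 1.
Next gap: 8 days. March 8, 2016 + 8 days = March 16, 2016.
Next gap: 9 days. March 16, 2016 + 9 days = March 25, 2016.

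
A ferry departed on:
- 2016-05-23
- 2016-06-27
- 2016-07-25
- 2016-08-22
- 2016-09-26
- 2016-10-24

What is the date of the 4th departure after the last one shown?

2017-02-27

All dates are Mondays, 35, 28, 28, 35, 28 days apart.
Specifically, the 4th Monday of each month.
4th Monday of November 2016: 2016-11-28.
4th Monday of December 2016: 2016-12-26.
4th Monday of January 2017: 2017-01-23.
4th Monday of February 2017: 2017-02-27.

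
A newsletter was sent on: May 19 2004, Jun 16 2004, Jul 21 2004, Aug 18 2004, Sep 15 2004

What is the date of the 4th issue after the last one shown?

These are Wednesdays at 28- or 35-day spacing (28, 35, 28, 28).
The pattern: 3rd Wednesday of the month.
3rd Wednesday of October 2004: Oct 20 2004.
3rd Wednesday of November 2004: Nov 17 2004.
3rd Wednesday of December 2004: Dec 15 2004.
January 2005 — 3rd Wednesday is Jan 19 2005.

Jan 19 2005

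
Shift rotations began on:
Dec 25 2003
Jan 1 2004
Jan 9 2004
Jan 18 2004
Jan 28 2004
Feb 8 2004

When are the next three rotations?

Feb 20 2004, Mar 4 2004, Mar 18 2004

Gaps: 7, 8, 9, 10, 11 days — each gap is 1 larger than the previous one.
Next gap: 12 days. Feb 8 2004 + 12 days = Feb 20 2004.
Next gap: 13 days. Feb 20 2004 + 13 days = Mar 4 2004.
Next gap: 14 days. Mar 4 2004 + 14 days = Mar 18 2004.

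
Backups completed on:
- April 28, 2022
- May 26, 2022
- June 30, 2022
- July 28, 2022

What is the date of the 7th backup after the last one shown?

All Thursdays; the gaps (28, 35, 28) vary with month length.
This is the last Thursday of each month.
August 2022 ends with Thursday August 25, 2022.
September 2022 ends with Thursday September 29, 2022.
Last Thursday of October 2022: October 27, 2022.
November 2022 ends with Thursday November 24, 2022.
Last Thursday of December 2022: December 29, 2022.
Last Thursday of January 2023: January 26, 2023.
Last Thursday of February 2023: February 23, 2023.

February 23, 2023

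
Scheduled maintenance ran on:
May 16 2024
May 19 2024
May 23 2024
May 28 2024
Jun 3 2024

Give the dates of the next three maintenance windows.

Gaps: 3, 4, 5, 6 days — each gap is 1 larger than the previous one.
Next gap: 7 days. Jun 3 2024 + 7 days = Jun 10 2024.
Next gap: 8 days. Jun 10 2024 + 8 days = Jun 18 2024.
Next gap: 9 days. Jun 18 2024 + 9 days = Jun 27 2024.

Jun 10 2024, Jun 18 2024, Jun 27 2024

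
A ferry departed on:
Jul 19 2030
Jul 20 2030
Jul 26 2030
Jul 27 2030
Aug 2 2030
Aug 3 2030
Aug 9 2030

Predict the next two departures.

Aug 10 2030, Aug 16 2030

The gap pattern 1, 6, 1, 6, 1, 6 repeats every 2 events.
These are the Fridays and Saturdays of each week.
The following Saturday is Aug 10 2030.
The following Friday is Aug 16 2030.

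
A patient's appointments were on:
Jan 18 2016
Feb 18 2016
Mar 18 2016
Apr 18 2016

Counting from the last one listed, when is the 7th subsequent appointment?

Gaps: 31, 29, 31 days — not constant. Every event is on the 18th of the month.
Pattern: the 18th of each month.
May 2016: May 18 2016.
June 2016: Jun 18 2016.
July 2016: Jul 18 2016.
August 2016: Aug 18 2016.
Next: September 2016 → Sep 18 2016.
October 2016: Oct 18 2016.
Next: November 2016 → Nov 18 2016.

Nov 18 2016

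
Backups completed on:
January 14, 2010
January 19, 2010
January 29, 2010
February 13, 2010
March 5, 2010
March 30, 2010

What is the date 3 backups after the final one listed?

July 13, 2010

Intervals are 5, 10, 15, 20, 25 days — an arithmetic progression with common difference 5.
Next gap: 30 days. March 30, 2010 + 30 days = April 29, 2010.
Next gap: 35 days. April 29, 2010 + 35 days = June 3, 2010.
Next gap: 40 days. June 3, 2010 + 40 days = July 13, 2010.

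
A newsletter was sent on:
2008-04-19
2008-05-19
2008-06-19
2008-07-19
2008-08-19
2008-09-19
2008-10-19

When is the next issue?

2008-11-19

Each date is the 19th; the gaps (30, 31, 30, 31, 31, 30) track the month lengths.
The rule is the 19th of each month.
Next: November 2008 → 2008-11-19.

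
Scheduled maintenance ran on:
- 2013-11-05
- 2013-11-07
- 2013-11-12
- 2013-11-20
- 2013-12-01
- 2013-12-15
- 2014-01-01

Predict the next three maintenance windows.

Intervals are 2, 5, 8, 11, 14, 17 days — an arithmetic progression with common difference 3.
Next gap: 20 days. 2014-01-01 + 20 days = 2014-01-21.
Next gap: 23 days. 2014-01-21 + 23 days = 2014-02-13.
Next gap: 26 days. 2014-02-13 + 26 days = 2014-03-11.

2014-01-21, 2014-02-13, 2014-03-11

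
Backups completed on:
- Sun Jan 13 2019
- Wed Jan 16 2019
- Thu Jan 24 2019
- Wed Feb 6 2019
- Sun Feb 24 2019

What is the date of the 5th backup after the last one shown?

Thu Aug 8 2019

Intervals are 3, 8, 13, 18 days — an arithmetic progression with common difference 5.
Next gap: 23 days. Sun Feb 24 2019 + 23 days = Tue Mar 19 2019.
Next gap: 28 days. Tue Mar 19 2019 + 28 days = Tue Apr 16 2019.
Next gap: 33 days. Tue Apr 16 2019 + 33 days = Sun May 19 2019.
Next gap: 38 days. Sun May 19 2019 + 38 days = Wed Jun 26 2019.
Next gap: 43 days. Wed Jun 26 2019 + 43 days = Thu Aug 8 2019.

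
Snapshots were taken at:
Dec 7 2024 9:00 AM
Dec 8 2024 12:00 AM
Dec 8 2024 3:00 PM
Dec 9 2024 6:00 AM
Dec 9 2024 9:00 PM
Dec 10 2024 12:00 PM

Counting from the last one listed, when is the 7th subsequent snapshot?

Dec 14 2024 9:00 PM

Spacing: 15, 15, 15, 15, 15 h — constant 15 h.
Dec 10 2024 12:00 PM + 15 h = Dec 11 2024 3:00 AM.
Dec 11 2024 3:00 AM + 15 h = Dec 11 2024 6:00 PM.
Dec 11 2024 6:00 PM + 15 h = Dec 12 2024 9:00 AM.
Dec 12 2024 9:00 AM + 15 h = Dec 13 2024 12:00 AM.
Dec 13 2024 12:00 AM + 15 h = Dec 13 2024 3:00 PM.
Dec 13 2024 3:00 PM + 15 h = Dec 14 2024 6:00 AM.
Dec 14 2024 6:00 AM + 15 h = Dec 14 2024 9:00 PM.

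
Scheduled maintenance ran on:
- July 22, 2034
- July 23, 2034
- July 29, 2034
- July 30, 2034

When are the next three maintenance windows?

Every event lands on a Saturday or Sunday (gaps cycle 1, 6, 1).
So the schedule is: every Saturday and Sunday.
Next Saturday: August 5, 2034.
The following Sunday is August 6, 2034.
Next Saturday: August 12, 2034.

August 5, 2034; August 6, 2034; August 12, 2034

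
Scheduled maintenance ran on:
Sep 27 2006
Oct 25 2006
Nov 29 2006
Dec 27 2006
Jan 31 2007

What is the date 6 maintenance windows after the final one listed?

Jul 25 2007

These are Wednesdays with 28, 35, 28, 35-day gaps.
Each is the final Wednesday of its month — Nov 29 2006 is past the 28th, so '4th Wednesday' doesn't fit.
February 2007 ends with Wednesday Feb 28 2007.
Last Wednesday of March 2007: Mar 28 2007.
April 2007 ends with Wednesday Apr 25 2007.
May 2007 ends with Wednesday May 30 2007.
June 2007 ends with Wednesday Jun 27 2007.
Last Wednesday of July 2007: Jul 25 2007.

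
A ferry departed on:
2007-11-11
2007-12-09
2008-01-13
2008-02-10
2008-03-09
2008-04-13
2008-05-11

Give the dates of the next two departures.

These are Sundays at 28- or 35-day spacing (28, 35, 28, 28, 35, 28).
The pattern: 2nd Sunday of the month.
2nd Sunday of June 2008: 2008-06-08.
July 2008 — 2nd Sunday is 2008-07-13.

2008-06-08, 2008-07-13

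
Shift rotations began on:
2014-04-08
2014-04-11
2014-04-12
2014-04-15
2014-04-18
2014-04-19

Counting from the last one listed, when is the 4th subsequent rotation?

2014-04-29

The gap pattern 3, 1, 3, 3, 1 repeats every 3 events.
These are the Tuesdays, Fridays and Saturdays of each week.
The following Tuesday is 2014-04-22.
Next Friday: 2014-04-25.
The following Saturday is 2014-04-26.
The following Tuesday is 2014-04-29.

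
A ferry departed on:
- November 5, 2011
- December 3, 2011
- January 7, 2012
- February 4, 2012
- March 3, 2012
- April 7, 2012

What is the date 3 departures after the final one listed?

July 7, 2012

All dates are Saturdays, 28, 35, 28, 28, 35 days apart.
Specifically, the 1st Saturday of each month.
May 2012 — 1st Saturday is May 5, 2012.
1st Saturday of June 2012: June 2, 2012.
July 2012 — 1st Saturday is July 7, 2012.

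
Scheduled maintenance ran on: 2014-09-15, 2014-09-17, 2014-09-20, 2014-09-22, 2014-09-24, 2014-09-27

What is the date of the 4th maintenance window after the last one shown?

2014-10-06

The gap pattern 2, 3, 2, 2, 3 repeats every 3 events.
These are the Mondays, Wednesdays and Saturdays of each week.
The following Monday is 2014-09-29.
Next Wednesday: 2014-10-01.
Next Saturday: 2014-10-04.
Next Monday: 2014-10-06.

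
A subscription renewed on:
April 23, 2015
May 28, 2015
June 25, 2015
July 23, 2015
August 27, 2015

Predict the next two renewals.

All dates are Thursdays, 35, 28, 28, 35 days apart.
Specifically, the 4th Thursday of each month.
September 2015 — 4th Thursday is September 24, 2015.
4th Thursday of October 2015: October 22, 2015.

September 24, 2015; October 22, 2015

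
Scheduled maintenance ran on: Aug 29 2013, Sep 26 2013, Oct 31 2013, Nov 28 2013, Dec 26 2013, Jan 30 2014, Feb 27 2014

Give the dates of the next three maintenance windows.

Every date is a Thursday; gaps 28, 35, 28, 28, 35, 28 days.
Each is the last Thursday of its month (at least one falls on the 29th or later, ruling out '4th Thursday').
March 2014 ends with Thursday Mar 27 2014.
Last Thursday of April 2014: Apr 24 2014.
May 2014 ends with Thursday May 29 2014.

Mar 27 2014, Apr 24 2014, May 29 2014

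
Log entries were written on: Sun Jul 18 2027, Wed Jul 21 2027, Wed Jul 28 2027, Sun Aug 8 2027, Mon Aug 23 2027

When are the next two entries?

Sat Sep 11 2027, Mon Oct 4 2027

Intervals are 3, 7, 11, 15 days — an arithmetic progression with common difference 4.
Next gap: 19 days. Mon Aug 23 2027 + 19 days = Sat Sep 11 2027.
Next gap: 23 days. Sat Sep 11 2027 + 23 days = Mon Oct 4 2027.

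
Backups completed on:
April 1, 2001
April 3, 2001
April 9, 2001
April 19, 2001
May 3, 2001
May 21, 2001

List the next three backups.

June 12, 2001; July 8, 2001; August 7, 2001

The spacing grows by 4 each time: 2, 6, 10, 14, 18 days.
Next gap: 22 days. May 21, 2001 + 22 days = June 12, 2001.
Next gap: 26 days. June 12, 2001 + 26 days = July 8, 2001.
Next gap: 30 days. July 8, 2001 + 30 days = August 7, 2001.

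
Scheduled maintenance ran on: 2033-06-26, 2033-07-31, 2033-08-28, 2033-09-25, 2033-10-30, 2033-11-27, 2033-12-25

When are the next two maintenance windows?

2034-01-29, 2034-02-26

All Sundays; the gaps (35, 28, 28, 35, 28, 28) vary with month length.
This is the last Sunday of each month.
Last Sunday of January 2034: 2034-01-29.
February 2034 ends with Sunday 2034-02-26.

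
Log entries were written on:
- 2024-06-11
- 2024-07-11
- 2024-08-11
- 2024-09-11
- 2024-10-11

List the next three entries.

Gaps: 30, 31, 31, 30 days — not constant. Every event is on the 11th of the month.
Pattern: the 11th of each month.
November 2024: 2024-11-11.
December 2024: 2024-12-11.
January 2025: 2025-01-11.

2024-11-11, 2024-12-11, 2025-01-11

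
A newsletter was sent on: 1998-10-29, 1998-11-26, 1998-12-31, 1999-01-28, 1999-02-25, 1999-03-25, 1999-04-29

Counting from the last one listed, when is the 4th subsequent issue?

These are Thursdays with 28, 35, 28, 28, 28, 35-day gaps.
Each is the final Thursday of its month — 1998-10-29 is past the 28th, so '4th Thursday' doesn't fit.
Last Thursday of May 1999: 1999-05-27.
Last Thursday of June 1999: 1999-06-24.
July 1999 ends with Thursday 1999-07-29.
Last Thursday of August 1999: 1999-08-26.

1999-08-26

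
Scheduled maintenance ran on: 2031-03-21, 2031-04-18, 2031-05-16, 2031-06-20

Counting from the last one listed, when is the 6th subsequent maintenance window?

All dates are Fridays, 28, 28, 35 days apart.
Specifically, the 3rd Friday of each month.
July 2031 — 3rd Friday is 2031-07-18.
3rd Friday of August 2031: 2031-08-15.
September 2031 — 3rd Friday is 2031-09-19.
October 2031 — 3rd Friday is 2031-10-17.
November 2031 — 3rd Friday is 2031-11-21.
December 2031 — 3rd Friday is 2031-12-19.

2031-12-19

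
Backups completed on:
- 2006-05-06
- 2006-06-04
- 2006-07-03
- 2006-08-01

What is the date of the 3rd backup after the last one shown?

The spacing is 29, 29, 29 days — always 29 days.
2006-08-01 + 29 days = 2006-08-30.
2006-08-30 + 29 days = 2006-09-28.
2006-09-28 + 29 days = 2006-10-27.

2006-10-27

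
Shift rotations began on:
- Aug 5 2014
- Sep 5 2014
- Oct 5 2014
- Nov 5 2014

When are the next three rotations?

Dec 5 2014, Jan 5 2015, Feb 5 2015

Gaps: 31, 30, 31 days — not constant. Every event is on the 5th of the month.
Pattern: the 5th of each month.
Next: December 2014 → Dec 5 2014.
January 2015: Jan 5 2015.
Next: February 2015 → Feb 5 2015.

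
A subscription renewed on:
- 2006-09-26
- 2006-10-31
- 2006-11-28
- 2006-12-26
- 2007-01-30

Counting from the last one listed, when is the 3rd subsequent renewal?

2007-04-24

These are Tuesdays with 35, 28, 28, 35-day gaps.
Each is the final Tuesday of its month — 2006-10-31 is past the 28th, so '4th Tuesday' doesn't fit.
February 2007 ends with Tuesday 2007-02-27.
March 2007 ends with Tuesday 2007-03-27.
Last Tuesday of April 2007: 2007-04-24.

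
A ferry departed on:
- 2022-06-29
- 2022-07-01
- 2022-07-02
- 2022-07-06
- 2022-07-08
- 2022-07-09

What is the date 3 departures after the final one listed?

2022-07-16

The gap pattern 2, 1, 4, 2, 1 repeats every 3 events.
These are the Wednesdays, Fridays and Saturdays of each week.
Next Wednesday: 2022-07-13.
Next Friday: 2022-07-15.
The following Saturday is 2022-07-16.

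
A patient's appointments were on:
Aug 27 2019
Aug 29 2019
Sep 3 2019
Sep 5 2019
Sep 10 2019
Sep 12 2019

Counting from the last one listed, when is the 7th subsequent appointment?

Oct 8 2019

The gap pattern 2, 5, 2, 5, 2 repeats every 2 events.
These are the Tuesdays and Thursdays of each week.
Next Tuesday: Sep 17 2019.
Next Thursday: Sep 19 2019.
Next Tuesday: Sep 24 2019.
The following Thursday is Sep 26 2019.
The following Tuesday is Oct 1 2019.
The following Thursday is Oct 3 2019.
The following Tuesday is Oct 8 2019.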